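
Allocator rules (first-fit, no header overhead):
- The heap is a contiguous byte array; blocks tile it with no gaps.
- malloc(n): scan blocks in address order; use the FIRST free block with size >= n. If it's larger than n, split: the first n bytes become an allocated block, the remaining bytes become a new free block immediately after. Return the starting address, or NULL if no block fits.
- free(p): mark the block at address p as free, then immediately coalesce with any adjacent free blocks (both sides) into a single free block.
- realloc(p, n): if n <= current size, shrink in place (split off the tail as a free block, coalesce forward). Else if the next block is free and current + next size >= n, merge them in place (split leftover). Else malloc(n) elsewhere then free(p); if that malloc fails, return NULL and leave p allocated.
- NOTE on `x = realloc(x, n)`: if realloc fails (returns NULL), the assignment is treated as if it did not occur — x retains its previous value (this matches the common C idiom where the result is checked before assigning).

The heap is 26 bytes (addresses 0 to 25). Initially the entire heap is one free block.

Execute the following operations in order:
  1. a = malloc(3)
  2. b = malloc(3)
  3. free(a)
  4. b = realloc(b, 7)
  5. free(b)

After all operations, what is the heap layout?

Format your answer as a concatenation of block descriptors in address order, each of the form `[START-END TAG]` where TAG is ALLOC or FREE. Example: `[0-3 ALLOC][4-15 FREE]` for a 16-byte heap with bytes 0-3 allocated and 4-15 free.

Answer: [0-25 FREE]

Derivation:
Op 1: a = malloc(3) -> a = 0; heap: [0-2 ALLOC][3-25 FREE]
Op 2: b = malloc(3) -> b = 3; heap: [0-2 ALLOC][3-5 ALLOC][6-25 FREE]
Op 3: free(a) -> (freed a); heap: [0-2 FREE][3-5 ALLOC][6-25 FREE]
Op 4: b = realloc(b, 7) -> b = 3; heap: [0-2 FREE][3-9 ALLOC][10-25 FREE]
Op 5: free(b) -> (freed b); heap: [0-25 FREE]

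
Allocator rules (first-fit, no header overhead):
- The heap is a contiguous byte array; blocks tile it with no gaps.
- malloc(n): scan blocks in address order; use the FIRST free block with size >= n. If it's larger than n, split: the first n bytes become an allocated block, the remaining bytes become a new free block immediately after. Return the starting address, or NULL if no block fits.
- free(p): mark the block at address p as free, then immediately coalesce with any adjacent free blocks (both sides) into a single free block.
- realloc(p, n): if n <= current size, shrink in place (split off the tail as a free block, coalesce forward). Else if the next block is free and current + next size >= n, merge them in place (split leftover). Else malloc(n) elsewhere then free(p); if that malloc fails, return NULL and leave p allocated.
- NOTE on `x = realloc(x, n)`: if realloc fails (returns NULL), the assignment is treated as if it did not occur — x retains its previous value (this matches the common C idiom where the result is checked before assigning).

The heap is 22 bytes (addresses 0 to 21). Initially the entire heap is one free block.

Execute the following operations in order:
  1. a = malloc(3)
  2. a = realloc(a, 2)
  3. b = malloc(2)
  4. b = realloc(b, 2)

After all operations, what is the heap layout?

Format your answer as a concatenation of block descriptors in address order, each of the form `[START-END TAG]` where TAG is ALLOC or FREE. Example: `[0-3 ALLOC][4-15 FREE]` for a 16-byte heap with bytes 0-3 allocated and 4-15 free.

Answer: [0-1 ALLOC][2-3 ALLOC][4-21 FREE]

Derivation:
Op 1: a = malloc(3) -> a = 0; heap: [0-2 ALLOC][3-21 FREE]
Op 2: a = realloc(a, 2) -> a = 0; heap: [0-1 ALLOC][2-21 FREE]
Op 3: b = malloc(2) -> b = 2; heap: [0-1 ALLOC][2-3 ALLOC][4-21 FREE]
Op 4: b = realloc(b, 2) -> b = 2; heap: [0-1 ALLOC][2-3 ALLOC][4-21 FREE]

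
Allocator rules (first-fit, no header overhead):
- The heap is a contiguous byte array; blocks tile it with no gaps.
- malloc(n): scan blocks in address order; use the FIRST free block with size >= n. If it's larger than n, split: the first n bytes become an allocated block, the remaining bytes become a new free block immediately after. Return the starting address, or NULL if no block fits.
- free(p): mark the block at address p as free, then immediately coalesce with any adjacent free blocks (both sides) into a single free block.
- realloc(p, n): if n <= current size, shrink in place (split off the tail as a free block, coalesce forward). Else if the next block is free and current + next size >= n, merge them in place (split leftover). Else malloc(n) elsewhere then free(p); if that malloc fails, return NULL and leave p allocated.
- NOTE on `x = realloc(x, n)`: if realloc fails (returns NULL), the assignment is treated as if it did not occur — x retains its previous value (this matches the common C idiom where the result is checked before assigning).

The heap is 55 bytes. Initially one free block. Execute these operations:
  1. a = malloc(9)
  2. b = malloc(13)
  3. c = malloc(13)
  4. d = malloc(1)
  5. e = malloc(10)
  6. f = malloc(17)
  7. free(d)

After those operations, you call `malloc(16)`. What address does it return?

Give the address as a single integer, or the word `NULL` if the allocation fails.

Answer: NULL

Derivation:
Op 1: a = malloc(9) -> a = 0; heap: [0-8 ALLOC][9-54 FREE]
Op 2: b = malloc(13) -> b = 9; heap: [0-8 ALLOC][9-21 ALLOC][22-54 FREE]
Op 3: c = malloc(13) -> c = 22; heap: [0-8 ALLOC][9-21 ALLOC][22-34 ALLOC][35-54 FREE]
Op 4: d = malloc(1) -> d = 35; heap: [0-8 ALLOC][9-21 ALLOC][22-34 ALLOC][35-35 ALLOC][36-54 FREE]
Op 5: e = malloc(10) -> e = 36; heap: [0-8 ALLOC][9-21 ALLOC][22-34 ALLOC][35-35 ALLOC][36-45 ALLOC][46-54 FREE]
Op 6: f = malloc(17) -> f = NULL; heap: [0-8 ALLOC][9-21 ALLOC][22-34 ALLOC][35-35 ALLOC][36-45 ALLOC][46-54 FREE]
Op 7: free(d) -> (freed d); heap: [0-8 ALLOC][9-21 ALLOC][22-34 ALLOC][35-35 FREE][36-45 ALLOC][46-54 FREE]
malloc(16): first-fit scan over [0-8 ALLOC][9-21 ALLOC][22-34 ALLOC][35-35 FREE][36-45 ALLOC][46-54 FREE] -> NULL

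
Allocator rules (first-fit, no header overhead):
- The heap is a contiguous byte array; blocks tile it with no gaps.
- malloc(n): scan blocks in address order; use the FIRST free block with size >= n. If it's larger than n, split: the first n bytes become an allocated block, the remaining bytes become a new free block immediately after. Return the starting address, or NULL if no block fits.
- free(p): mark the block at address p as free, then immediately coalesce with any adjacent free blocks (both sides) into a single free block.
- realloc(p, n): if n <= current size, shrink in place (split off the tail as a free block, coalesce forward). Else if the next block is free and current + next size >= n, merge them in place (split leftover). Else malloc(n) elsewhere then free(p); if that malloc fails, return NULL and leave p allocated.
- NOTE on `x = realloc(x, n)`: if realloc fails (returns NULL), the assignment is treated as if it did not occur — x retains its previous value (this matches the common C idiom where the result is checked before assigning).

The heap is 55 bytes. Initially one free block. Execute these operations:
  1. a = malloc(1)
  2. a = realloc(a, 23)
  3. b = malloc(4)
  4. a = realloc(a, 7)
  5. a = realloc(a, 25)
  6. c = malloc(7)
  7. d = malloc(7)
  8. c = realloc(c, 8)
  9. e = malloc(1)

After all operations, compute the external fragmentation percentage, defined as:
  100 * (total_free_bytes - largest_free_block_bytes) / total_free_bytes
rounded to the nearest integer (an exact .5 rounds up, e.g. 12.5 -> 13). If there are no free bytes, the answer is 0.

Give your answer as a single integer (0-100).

Op 1: a = malloc(1) -> a = 0; heap: [0-0 ALLOC][1-54 FREE]
Op 2: a = realloc(a, 23) -> a = 0; heap: [0-22 ALLOC][23-54 FREE]
Op 3: b = malloc(4) -> b = 23; heap: [0-22 ALLOC][23-26 ALLOC][27-54 FREE]
Op 4: a = realloc(a, 7) -> a = 0; heap: [0-6 ALLOC][7-22 FREE][23-26 ALLOC][27-54 FREE]
Op 5: a = realloc(a, 25) -> a = 27; heap: [0-22 FREE][23-26 ALLOC][27-51 ALLOC][52-54 FREE]
Op 6: c = malloc(7) -> c = 0; heap: [0-6 ALLOC][7-22 FREE][23-26 ALLOC][27-51 ALLOC][52-54 FREE]
Op 7: d = malloc(7) -> d = 7; heap: [0-6 ALLOC][7-13 ALLOC][14-22 FREE][23-26 ALLOC][27-51 ALLOC][52-54 FREE]
Op 8: c = realloc(c, 8) -> c = 14; heap: [0-6 FREE][7-13 ALLOC][14-21 ALLOC][22-22 FREE][23-26 ALLOC][27-51 ALLOC][52-54 FREE]
Op 9: e = malloc(1) -> e = 0; heap: [0-0 ALLOC][1-6 FREE][7-13 ALLOC][14-21 ALLOC][22-22 FREE][23-26 ALLOC][27-51 ALLOC][52-54 FREE]
Free blocks: [6 1 3] total_free=10 largest=6 -> 100*(10-6)/10 = 400/10 = 40

Answer: 40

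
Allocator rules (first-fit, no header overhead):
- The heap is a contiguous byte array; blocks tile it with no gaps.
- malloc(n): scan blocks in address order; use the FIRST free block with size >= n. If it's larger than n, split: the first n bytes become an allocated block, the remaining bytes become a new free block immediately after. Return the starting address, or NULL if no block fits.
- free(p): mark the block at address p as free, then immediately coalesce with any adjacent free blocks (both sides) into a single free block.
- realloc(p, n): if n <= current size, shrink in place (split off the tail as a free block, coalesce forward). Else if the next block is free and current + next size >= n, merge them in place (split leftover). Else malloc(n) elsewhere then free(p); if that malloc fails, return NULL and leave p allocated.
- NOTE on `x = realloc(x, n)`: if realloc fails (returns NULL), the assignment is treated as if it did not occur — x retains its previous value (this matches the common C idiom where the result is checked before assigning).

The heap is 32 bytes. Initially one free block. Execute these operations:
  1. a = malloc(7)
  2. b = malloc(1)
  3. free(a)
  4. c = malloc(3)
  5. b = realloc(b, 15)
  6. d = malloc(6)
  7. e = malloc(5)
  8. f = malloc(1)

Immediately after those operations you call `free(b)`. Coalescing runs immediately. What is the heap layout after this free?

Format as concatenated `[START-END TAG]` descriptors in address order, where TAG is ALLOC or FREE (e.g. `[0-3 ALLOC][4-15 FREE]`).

Op 1: a = malloc(7) -> a = 0; heap: [0-6 ALLOC][7-31 FREE]
Op 2: b = malloc(1) -> b = 7; heap: [0-6 ALLOC][7-7 ALLOC][8-31 FREE]
Op 3: free(a) -> (freed a); heap: [0-6 FREE][7-7 ALLOC][8-31 FREE]
Op 4: c = malloc(3) -> c = 0; heap: [0-2 ALLOC][3-6 FREE][7-7 ALLOC][8-31 FREE]
Op 5: b = realloc(b, 15) -> b = 7; heap: [0-2 ALLOC][3-6 FREE][7-21 ALLOC][22-31 FREE]
Op 6: d = malloc(6) -> d = 22; heap: [0-2 ALLOC][3-6 FREE][7-21 ALLOC][22-27 ALLOC][28-31 FREE]
Op 7: e = malloc(5) -> e = NULL; heap: [0-2 ALLOC][3-6 FREE][7-21 ALLOC][22-27 ALLOC][28-31 FREE]
Op 8: f = malloc(1) -> f = 3; heap: [0-2 ALLOC][3-3 ALLOC][4-6 FREE][7-21 ALLOC][22-27 ALLOC][28-31 FREE]
free(b): b = 7 -> block [7-21 ALLOC]; mark free, coalesce with adjacent free neighbors -> [0-2 ALLOC][3-3 ALLOC][4-21 FREE][22-27 ALLOC][28-31 FREE]

Answer: [0-2 ALLOC][3-3 ALLOC][4-21 FREE][22-27 ALLOC][28-31 FREE]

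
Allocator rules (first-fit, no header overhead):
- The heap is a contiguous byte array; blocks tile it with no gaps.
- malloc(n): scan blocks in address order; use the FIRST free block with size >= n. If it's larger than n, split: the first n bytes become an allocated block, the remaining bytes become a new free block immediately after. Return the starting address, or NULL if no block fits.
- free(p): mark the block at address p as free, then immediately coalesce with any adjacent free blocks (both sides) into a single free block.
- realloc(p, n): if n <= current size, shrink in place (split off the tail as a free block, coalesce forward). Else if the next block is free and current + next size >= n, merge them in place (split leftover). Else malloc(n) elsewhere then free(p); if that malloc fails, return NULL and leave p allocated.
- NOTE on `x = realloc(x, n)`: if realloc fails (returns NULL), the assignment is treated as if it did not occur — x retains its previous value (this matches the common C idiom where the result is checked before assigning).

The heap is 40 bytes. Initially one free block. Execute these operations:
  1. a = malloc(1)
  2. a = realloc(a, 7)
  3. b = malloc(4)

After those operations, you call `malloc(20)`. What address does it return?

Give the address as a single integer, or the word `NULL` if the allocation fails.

Answer: 11

Derivation:
Op 1: a = malloc(1) -> a = 0; heap: [0-0 ALLOC][1-39 FREE]
Op 2: a = realloc(a, 7) -> a = 0; heap: [0-6 ALLOC][7-39 FREE]
Op 3: b = malloc(4) -> b = 7; heap: [0-6 ALLOC][7-10 ALLOC][11-39 FREE]
malloc(20): first-fit scan over [0-6 ALLOC][7-10 ALLOC][11-39 FREE] -> 11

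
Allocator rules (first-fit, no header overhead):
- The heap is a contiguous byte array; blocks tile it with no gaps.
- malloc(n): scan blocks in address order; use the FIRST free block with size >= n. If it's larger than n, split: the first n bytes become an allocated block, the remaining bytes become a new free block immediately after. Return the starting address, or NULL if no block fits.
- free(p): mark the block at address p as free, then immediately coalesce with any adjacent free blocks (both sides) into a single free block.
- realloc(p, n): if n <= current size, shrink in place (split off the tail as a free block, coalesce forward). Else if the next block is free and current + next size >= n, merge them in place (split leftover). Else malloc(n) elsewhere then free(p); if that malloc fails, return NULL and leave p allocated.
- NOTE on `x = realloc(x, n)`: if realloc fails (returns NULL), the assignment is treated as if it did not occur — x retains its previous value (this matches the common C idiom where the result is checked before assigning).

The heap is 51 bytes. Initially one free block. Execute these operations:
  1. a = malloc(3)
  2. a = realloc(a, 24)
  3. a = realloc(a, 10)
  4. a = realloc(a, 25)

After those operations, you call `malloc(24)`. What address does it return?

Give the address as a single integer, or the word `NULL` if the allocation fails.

Answer: 25

Derivation:
Op 1: a = malloc(3) -> a = 0; heap: [0-2 ALLOC][3-50 FREE]
Op 2: a = realloc(a, 24) -> a = 0; heap: [0-23 ALLOC][24-50 FREE]
Op 3: a = realloc(a, 10) -> a = 0; heap: [0-9 ALLOC][10-50 FREE]
Op 4: a = realloc(a, 25) -> a = 0; heap: [0-24 ALLOC][25-50 FREE]
malloc(24): first-fit scan over [0-24 ALLOC][25-50 FREE] -> 25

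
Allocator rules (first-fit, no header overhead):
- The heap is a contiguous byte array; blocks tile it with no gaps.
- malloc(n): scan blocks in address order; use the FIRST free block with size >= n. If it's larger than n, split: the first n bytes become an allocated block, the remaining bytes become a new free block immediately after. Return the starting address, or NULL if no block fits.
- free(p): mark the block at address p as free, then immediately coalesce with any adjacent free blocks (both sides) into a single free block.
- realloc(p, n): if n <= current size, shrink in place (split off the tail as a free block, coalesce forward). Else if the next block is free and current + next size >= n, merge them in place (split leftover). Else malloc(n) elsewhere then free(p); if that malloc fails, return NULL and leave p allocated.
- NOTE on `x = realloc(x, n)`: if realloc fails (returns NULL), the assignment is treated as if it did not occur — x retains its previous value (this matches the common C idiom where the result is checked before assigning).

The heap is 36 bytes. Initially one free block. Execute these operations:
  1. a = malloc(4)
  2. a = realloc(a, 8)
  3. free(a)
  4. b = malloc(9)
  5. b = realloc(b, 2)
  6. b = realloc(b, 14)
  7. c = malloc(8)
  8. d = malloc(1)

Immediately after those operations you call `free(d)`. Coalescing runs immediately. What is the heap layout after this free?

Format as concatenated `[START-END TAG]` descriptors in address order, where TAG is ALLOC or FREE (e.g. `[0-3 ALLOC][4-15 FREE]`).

Answer: [0-13 ALLOC][14-21 ALLOC][22-35 FREE]

Derivation:
Op 1: a = malloc(4) -> a = 0; heap: [0-3 ALLOC][4-35 FREE]
Op 2: a = realloc(a, 8) -> a = 0; heap: [0-7 ALLOC][8-35 FREE]
Op 3: free(a) -> (freed a); heap: [0-35 FREE]
Op 4: b = malloc(9) -> b = 0; heap: [0-8 ALLOC][9-35 FREE]
Op 5: b = realloc(b, 2) -> b = 0; heap: [0-1 ALLOC][2-35 FREE]
Op 6: b = realloc(b, 14) -> b = 0; heap: [0-13 ALLOC][14-35 FREE]
Op 7: c = malloc(8) -> c = 14; heap: [0-13 ALLOC][14-21 ALLOC][22-35 FREE]
Op 8: d = malloc(1) -> d = 22; heap: [0-13 ALLOC][14-21 ALLOC][22-22 ALLOC][23-35 FREE]
free(d): d = 22 -> block [22-22 ALLOC]; mark free, coalesce with adjacent free neighbors -> [0-13 ALLOC][14-21 ALLOC][22-35 FREE]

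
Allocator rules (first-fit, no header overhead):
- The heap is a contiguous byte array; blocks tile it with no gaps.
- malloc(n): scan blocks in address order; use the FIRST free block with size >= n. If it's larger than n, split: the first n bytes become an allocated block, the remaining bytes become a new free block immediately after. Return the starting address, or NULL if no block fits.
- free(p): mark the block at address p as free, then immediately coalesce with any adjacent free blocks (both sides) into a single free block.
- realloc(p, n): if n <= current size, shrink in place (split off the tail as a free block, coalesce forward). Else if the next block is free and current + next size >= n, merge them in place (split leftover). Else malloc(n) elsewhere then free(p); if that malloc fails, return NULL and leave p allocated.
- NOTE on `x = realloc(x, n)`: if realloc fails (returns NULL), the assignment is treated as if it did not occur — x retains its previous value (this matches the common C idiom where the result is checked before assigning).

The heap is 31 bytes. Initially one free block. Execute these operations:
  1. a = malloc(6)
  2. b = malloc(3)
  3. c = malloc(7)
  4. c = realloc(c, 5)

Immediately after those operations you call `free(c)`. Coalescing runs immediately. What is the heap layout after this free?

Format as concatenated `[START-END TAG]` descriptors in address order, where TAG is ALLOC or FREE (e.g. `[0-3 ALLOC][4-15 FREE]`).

Op 1: a = malloc(6) -> a = 0; heap: [0-5 ALLOC][6-30 FREE]
Op 2: b = malloc(3) -> b = 6; heap: [0-5 ALLOC][6-8 ALLOC][9-30 FREE]
Op 3: c = malloc(7) -> c = 9; heap: [0-5 ALLOC][6-8 ALLOC][9-15 ALLOC][16-30 FREE]
Op 4: c = realloc(c, 5) -> c = 9; heap: [0-5 ALLOC][6-8 ALLOC][9-13 ALLOC][14-30 FREE]
free(c): c = 9 -> block [9-13 ALLOC]; mark free, coalesce with adjacent free neighbors -> [0-5 ALLOC][6-8 ALLOC][9-30 FREE]

Answer: [0-5 ALLOC][6-8 ALLOC][9-30 FREE]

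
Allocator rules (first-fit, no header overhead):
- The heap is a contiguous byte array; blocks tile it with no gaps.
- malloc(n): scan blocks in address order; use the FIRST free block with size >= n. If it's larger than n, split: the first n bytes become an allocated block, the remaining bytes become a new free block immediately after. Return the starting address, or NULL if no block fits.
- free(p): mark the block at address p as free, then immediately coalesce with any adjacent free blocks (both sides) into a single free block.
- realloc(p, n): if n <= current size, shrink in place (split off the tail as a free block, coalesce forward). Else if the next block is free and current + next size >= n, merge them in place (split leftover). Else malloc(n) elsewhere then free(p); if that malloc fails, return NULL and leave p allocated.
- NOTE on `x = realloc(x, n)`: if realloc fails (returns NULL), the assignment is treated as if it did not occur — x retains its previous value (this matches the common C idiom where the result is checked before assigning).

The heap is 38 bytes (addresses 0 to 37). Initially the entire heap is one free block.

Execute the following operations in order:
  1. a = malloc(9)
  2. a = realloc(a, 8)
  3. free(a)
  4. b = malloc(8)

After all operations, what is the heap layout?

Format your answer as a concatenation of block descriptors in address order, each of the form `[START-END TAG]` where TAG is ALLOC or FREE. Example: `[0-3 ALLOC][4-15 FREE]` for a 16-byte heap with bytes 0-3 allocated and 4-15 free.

Op 1: a = malloc(9) -> a = 0; heap: [0-8 ALLOC][9-37 FREE]
Op 2: a = realloc(a, 8) -> a = 0; heap: [0-7 ALLOC][8-37 FREE]
Op 3: free(a) -> (freed a); heap: [0-37 FREE]
Op 4: b = malloc(8) -> b = 0; heap: [0-7 ALLOC][8-37 FREE]

Answer: [0-7 ALLOC][8-37 FREE]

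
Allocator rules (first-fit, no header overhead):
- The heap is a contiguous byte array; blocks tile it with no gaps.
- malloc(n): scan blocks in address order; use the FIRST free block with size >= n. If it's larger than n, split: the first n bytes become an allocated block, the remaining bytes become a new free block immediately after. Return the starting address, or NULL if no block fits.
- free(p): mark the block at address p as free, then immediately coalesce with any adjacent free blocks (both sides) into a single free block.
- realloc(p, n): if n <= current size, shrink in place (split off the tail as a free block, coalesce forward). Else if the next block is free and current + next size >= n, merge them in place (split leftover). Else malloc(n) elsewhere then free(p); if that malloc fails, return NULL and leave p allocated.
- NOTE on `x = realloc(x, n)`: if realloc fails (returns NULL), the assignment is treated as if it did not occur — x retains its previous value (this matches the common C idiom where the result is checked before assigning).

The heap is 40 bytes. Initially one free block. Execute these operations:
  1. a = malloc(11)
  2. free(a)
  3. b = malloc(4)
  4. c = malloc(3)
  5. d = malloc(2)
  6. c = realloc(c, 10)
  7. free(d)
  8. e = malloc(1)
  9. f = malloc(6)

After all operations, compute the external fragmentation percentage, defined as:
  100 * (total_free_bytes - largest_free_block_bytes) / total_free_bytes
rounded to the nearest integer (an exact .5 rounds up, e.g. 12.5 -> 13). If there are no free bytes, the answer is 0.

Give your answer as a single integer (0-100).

Answer: 21

Derivation:
Op 1: a = malloc(11) -> a = 0; heap: [0-10 ALLOC][11-39 FREE]
Op 2: free(a) -> (freed a); heap: [0-39 FREE]
Op 3: b = malloc(4) -> b = 0; heap: [0-3 ALLOC][4-39 FREE]
Op 4: c = malloc(3) -> c = 4; heap: [0-3 ALLOC][4-6 ALLOC][7-39 FREE]
Op 5: d = malloc(2) -> d = 7; heap: [0-3 ALLOC][4-6 ALLOC][7-8 ALLOC][9-39 FREE]
Op 6: c = realloc(c, 10) -> c = 9; heap: [0-3 ALLOC][4-6 FREE][7-8 ALLOC][9-18 ALLOC][19-39 FREE]
Op 7: free(d) -> (freed d); heap: [0-3 ALLOC][4-8 FREE][9-18 ALLOC][19-39 FREE]
Op 8: e = malloc(1) -> e = 4; heap: [0-3 ALLOC][4-4 ALLOC][5-8 FREE][9-18 ALLOC][19-39 FREE]
Op 9: f = malloc(6) -> f = 19; heap: [0-3 ALLOC][4-4 ALLOC][5-8 FREE][9-18 ALLOC][19-24 ALLOC][25-39 FREE]
Free blocks: [4 15] total_free=19 largest=15 -> 100*(19-15)/19 = 400/19 ≈ 21.053 -> rounds to 21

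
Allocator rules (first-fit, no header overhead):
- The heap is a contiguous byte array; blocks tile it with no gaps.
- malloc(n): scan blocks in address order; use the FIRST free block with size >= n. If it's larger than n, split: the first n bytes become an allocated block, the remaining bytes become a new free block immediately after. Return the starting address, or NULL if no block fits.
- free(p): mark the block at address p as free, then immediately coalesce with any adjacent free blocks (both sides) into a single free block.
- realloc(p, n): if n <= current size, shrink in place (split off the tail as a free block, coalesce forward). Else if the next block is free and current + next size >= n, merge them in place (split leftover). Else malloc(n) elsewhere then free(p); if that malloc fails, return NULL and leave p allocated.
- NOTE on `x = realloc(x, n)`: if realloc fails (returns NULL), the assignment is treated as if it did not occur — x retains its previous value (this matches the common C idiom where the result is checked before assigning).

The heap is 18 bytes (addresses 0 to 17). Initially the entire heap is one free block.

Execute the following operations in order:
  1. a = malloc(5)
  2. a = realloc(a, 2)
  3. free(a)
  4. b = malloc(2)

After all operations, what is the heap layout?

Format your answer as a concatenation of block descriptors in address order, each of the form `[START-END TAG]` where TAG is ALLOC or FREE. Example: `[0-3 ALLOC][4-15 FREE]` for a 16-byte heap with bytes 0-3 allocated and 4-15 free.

Op 1: a = malloc(5) -> a = 0; heap: [0-4 ALLOC][5-17 FREE]
Op 2: a = realloc(a, 2) -> a = 0; heap: [0-1 ALLOC][2-17 FREE]
Op 3: free(a) -> (freed a); heap: [0-17 FREE]
Op 4: b = malloc(2) -> b = 0; heap: [0-1 ALLOC][2-17 FREE]

Answer: [0-1 ALLOC][2-17 FREE]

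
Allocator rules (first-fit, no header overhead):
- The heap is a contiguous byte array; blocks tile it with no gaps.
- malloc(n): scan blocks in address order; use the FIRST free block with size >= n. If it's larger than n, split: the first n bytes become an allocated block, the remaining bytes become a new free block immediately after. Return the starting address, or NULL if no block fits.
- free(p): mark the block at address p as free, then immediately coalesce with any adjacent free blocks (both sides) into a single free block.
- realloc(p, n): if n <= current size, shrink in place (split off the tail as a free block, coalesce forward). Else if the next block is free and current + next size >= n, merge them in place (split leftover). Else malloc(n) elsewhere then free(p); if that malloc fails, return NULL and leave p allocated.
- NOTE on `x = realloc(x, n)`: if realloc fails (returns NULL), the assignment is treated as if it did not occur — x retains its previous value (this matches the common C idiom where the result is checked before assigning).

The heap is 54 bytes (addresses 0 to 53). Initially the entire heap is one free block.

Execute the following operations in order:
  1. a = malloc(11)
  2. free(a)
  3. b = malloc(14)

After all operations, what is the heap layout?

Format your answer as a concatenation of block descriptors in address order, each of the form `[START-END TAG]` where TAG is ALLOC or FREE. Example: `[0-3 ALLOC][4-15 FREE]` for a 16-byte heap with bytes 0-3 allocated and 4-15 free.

Op 1: a = malloc(11) -> a = 0; heap: [0-10 ALLOC][11-53 FREE]
Op 2: free(a) -> (freed a); heap: [0-53 FREE]
Op 3: b = malloc(14) -> b = 0; heap: [0-13 ALLOC][14-53 FREE]

Answer: [0-13 ALLOC][14-53 FREE]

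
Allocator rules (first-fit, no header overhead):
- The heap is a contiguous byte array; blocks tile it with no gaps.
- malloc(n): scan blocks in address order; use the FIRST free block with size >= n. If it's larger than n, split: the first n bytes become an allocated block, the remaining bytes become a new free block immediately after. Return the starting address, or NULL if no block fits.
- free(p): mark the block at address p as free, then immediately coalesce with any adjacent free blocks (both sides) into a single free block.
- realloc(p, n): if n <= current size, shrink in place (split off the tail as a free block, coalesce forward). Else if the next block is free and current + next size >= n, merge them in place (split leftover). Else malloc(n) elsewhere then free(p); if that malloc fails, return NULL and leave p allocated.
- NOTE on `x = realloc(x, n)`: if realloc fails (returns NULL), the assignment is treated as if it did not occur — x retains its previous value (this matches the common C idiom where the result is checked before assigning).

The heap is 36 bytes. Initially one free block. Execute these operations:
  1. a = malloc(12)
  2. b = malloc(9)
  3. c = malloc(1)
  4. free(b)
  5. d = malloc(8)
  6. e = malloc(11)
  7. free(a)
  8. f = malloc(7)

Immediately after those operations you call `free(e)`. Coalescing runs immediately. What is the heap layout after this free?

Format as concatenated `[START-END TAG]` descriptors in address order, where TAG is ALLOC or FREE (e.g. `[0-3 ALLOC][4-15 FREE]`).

Answer: [0-6 ALLOC][7-11 FREE][12-19 ALLOC][20-20 FREE][21-21 ALLOC][22-35 FREE]

Derivation:
Op 1: a = malloc(12) -> a = 0; heap: [0-11 ALLOC][12-35 FREE]
Op 2: b = malloc(9) -> b = 12; heap: [0-11 ALLOC][12-20 ALLOC][21-35 FREE]
Op 3: c = malloc(1) -> c = 21; heap: [0-11 ALLOC][12-20 ALLOC][21-21 ALLOC][22-35 FREE]
Op 4: free(b) -> (freed b); heap: [0-11 ALLOC][12-20 FREE][21-21 ALLOC][22-35 FREE]
Op 5: d = malloc(8) -> d = 12; heap: [0-11 ALLOC][12-19 ALLOC][20-20 FREE][21-21 ALLOC][22-35 FREE]
Op 6: e = malloc(11) -> e = 22; heap: [0-11 ALLOC][12-19 ALLOC][20-20 FREE][21-21 ALLOC][22-32 ALLOC][33-35 FREE]
Op 7: free(a) -> (freed a); heap: [0-11 FREE][12-19 ALLOC][20-20 FREE][21-21 ALLOC][22-32 ALLOC][33-35 FREE]
Op 8: f = malloc(7) -> f = 0; heap: [0-6 ALLOC][7-11 FREE][12-19 ALLOC][20-20 FREE][21-21 ALLOC][22-32 ALLOC][33-35 FREE]
free(e): e = 22 -> block [22-32 ALLOC]; mark free, coalesce with adjacent free neighbors -> [0-6 ALLOC][7-11 FREE][12-19 ALLOC][20-20 FREE][21-21 ALLOC][22-35 FREE]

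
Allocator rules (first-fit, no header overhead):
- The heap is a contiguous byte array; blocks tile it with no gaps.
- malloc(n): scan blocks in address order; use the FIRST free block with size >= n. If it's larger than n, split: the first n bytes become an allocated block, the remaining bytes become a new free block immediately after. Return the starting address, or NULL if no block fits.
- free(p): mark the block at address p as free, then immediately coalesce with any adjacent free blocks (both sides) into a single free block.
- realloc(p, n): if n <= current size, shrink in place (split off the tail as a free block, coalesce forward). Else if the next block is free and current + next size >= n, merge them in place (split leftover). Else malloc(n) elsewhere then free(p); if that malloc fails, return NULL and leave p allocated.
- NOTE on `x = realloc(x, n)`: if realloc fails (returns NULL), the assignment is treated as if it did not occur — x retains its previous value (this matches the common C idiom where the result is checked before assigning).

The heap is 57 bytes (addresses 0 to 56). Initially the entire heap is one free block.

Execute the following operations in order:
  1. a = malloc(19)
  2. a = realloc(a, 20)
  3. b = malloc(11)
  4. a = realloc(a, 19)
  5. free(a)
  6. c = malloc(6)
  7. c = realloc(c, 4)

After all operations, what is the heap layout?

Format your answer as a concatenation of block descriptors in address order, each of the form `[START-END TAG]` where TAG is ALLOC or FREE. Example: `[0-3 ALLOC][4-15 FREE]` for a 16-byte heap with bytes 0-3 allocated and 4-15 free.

Answer: [0-3 ALLOC][4-19 FREE][20-30 ALLOC][31-56 FREE]

Derivation:
Op 1: a = malloc(19) -> a = 0; heap: [0-18 ALLOC][19-56 FREE]
Op 2: a = realloc(a, 20) -> a = 0; heap: [0-19 ALLOC][20-56 FREE]
Op 3: b = malloc(11) -> b = 20; heap: [0-19 ALLOC][20-30 ALLOC][31-56 FREE]
Op 4: a = realloc(a, 19) -> a = 0; heap: [0-18 ALLOC][19-19 FREE][20-30 ALLOC][31-56 FREE]
Op 5: free(a) -> (freed a); heap: [0-19 FREE][20-30 ALLOC][31-56 FREE]
Op 6: c = malloc(6) -> c = 0; heap: [0-5 ALLOC][6-19 FREE][20-30 ALLOC][31-56 FREE]
Op 7: c = realloc(c, 4) -> c = 0; heap: [0-3 ALLOC][4-19 FREE][20-30 ALLOC][31-56 FREE]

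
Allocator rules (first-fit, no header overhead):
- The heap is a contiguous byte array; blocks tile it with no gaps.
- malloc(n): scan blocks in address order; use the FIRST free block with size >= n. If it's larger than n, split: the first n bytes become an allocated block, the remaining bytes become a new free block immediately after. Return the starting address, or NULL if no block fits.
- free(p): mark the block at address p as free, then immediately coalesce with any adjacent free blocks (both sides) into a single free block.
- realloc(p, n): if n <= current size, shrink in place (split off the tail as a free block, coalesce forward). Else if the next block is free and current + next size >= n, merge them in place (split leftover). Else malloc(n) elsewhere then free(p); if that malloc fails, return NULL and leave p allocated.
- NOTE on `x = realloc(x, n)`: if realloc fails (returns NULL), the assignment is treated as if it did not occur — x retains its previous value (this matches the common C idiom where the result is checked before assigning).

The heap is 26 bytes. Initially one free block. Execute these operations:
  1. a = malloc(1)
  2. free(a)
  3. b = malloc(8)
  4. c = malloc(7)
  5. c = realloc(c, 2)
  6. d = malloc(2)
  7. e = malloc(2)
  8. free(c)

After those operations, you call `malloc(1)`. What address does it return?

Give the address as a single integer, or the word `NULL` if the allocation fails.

Answer: 8

Derivation:
Op 1: a = malloc(1) -> a = 0; heap: [0-0 ALLOC][1-25 FREE]
Op 2: free(a) -> (freed a); heap: [0-25 FREE]
Op 3: b = malloc(8) -> b = 0; heap: [0-7 ALLOC][8-25 FREE]
Op 4: c = malloc(7) -> c = 8; heap: [0-7 ALLOC][8-14 ALLOC][15-25 FREE]
Op 5: c = realloc(c, 2) -> c = 8; heap: [0-7 ALLOC][8-9 ALLOC][10-25 FREE]
Op 6: d = malloc(2) -> d = 10; heap: [0-7 ALLOC][8-9 ALLOC][10-11 ALLOC][12-25 FREE]
Op 7: e = malloc(2) -> e = 12; heap: [0-7 ALLOC][8-9 ALLOC][10-11 ALLOC][12-13 ALLOC][14-25 FREE]
Op 8: free(c) -> (freed c); heap: [0-7 ALLOC][8-9 FREE][10-11 ALLOC][12-13 ALLOC][14-25 FREE]
malloc(1): first-fit scan over [0-7 ALLOC][8-9 FREE][10-11 ALLOC][12-13 ALLOC][14-25 FREE] -> 8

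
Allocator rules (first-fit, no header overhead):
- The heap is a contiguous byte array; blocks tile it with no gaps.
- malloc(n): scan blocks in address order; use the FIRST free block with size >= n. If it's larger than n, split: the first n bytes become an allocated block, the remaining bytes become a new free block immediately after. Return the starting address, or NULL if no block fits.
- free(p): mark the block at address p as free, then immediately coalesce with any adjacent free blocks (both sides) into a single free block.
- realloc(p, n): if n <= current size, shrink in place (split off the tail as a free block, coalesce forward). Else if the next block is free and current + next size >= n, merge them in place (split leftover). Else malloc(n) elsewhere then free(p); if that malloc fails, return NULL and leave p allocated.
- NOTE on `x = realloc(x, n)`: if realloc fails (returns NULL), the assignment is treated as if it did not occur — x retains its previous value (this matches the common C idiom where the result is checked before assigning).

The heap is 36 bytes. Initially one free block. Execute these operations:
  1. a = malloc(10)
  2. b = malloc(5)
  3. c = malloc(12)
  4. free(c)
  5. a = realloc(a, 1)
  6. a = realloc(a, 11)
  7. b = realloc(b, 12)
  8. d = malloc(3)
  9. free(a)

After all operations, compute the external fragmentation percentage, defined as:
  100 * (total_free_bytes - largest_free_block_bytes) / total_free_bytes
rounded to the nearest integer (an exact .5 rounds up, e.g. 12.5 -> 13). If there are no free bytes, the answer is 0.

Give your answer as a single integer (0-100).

Op 1: a = malloc(10) -> a = 0; heap: [0-9 ALLOC][10-35 FREE]
Op 2: b = malloc(5) -> b = 10; heap: [0-9 ALLOC][10-14 ALLOC][15-35 FREE]
Op 3: c = malloc(12) -> c = 15; heap: [0-9 ALLOC][10-14 ALLOC][15-26 ALLOC][27-35 FREE]
Op 4: free(c) -> (freed c); heap: [0-9 ALLOC][10-14 ALLOC][15-35 FREE]
Op 5: a = realloc(a, 1) -> a = 0; heap: [0-0 ALLOC][1-9 FREE][10-14 ALLOC][15-35 FREE]
Op 6: a = realloc(a, 11) -> a = 15; heap: [0-9 FREE][10-14 ALLOC][15-25 ALLOC][26-35 FREE]
Op 7: b = realloc(b, 12) -> NULL (b unchanged); heap: [0-9 FREE][10-14 ALLOC][15-25 ALLOC][26-35 FREE]
Op 8: d = malloc(3) -> d = 0; heap: [0-2 ALLOC][3-9 FREE][10-14 ALLOC][15-25 ALLOC][26-35 FREE]
Op 9: free(a) -> (freed a); heap: [0-2 ALLOC][3-9 FREE][10-14 ALLOC][15-35 FREE]
Free blocks: [7 21] total_free=28 largest=21 -> 100*(28-21)/28 = 700/28 = 25

Answer: 25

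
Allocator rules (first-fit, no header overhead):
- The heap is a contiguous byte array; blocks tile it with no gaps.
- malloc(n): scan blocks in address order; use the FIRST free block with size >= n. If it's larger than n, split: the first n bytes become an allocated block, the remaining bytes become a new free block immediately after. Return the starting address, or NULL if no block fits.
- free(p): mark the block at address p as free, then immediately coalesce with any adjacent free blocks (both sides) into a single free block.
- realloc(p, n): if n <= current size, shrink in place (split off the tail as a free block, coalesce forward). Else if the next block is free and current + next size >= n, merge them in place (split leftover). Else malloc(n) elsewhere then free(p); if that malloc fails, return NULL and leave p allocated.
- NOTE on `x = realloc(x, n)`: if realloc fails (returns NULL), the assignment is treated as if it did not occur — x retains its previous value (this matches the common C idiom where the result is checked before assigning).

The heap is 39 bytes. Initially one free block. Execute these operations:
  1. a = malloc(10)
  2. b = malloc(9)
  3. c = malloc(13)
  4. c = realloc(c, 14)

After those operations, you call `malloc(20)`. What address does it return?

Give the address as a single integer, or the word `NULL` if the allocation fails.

Answer: NULL

Derivation:
Op 1: a = malloc(10) -> a = 0; heap: [0-9 ALLOC][10-38 FREE]
Op 2: b = malloc(9) -> b = 10; heap: [0-9 ALLOC][10-18 ALLOC][19-38 FREE]
Op 3: c = malloc(13) -> c = 19; heap: [0-9 ALLOC][10-18 ALLOC][19-31 ALLOC][32-38 FREE]
Op 4: c = realloc(c, 14) -> c = 19; heap: [0-9 ALLOC][10-18 ALLOC][19-32 ALLOC][33-38 FREE]
malloc(20): first-fit scan over [0-9 ALLOC][10-18 ALLOC][19-32 ALLOC][33-38 FREE] -> NULL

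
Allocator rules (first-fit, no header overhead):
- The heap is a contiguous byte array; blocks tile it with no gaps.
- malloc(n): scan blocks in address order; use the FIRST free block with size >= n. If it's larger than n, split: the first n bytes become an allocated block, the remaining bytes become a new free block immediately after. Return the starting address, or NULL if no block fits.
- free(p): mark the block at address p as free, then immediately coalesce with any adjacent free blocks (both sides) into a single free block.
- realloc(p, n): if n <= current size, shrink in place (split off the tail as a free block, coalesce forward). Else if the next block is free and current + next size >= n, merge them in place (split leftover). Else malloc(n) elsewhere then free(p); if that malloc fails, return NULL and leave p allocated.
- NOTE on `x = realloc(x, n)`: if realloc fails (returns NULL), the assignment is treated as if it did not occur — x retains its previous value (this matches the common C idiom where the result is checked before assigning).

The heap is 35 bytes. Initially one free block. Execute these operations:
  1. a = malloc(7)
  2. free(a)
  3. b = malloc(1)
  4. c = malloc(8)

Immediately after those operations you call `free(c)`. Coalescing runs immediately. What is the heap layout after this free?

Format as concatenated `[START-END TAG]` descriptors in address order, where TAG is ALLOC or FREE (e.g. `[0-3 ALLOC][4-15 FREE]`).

Op 1: a = malloc(7) -> a = 0; heap: [0-6 ALLOC][7-34 FREE]
Op 2: free(a) -> (freed a); heap: [0-34 FREE]
Op 3: b = malloc(1) -> b = 0; heap: [0-0 ALLOC][1-34 FREE]
Op 4: c = malloc(8) -> c = 1; heap: [0-0 ALLOC][1-8 ALLOC][9-34 FREE]
free(c): c = 1 -> block [1-8 ALLOC]; mark free, coalesce with adjacent free neighbors -> [0-0 ALLOC][1-34 FREE]

Answer: [0-0 ALLOC][1-34 FREE]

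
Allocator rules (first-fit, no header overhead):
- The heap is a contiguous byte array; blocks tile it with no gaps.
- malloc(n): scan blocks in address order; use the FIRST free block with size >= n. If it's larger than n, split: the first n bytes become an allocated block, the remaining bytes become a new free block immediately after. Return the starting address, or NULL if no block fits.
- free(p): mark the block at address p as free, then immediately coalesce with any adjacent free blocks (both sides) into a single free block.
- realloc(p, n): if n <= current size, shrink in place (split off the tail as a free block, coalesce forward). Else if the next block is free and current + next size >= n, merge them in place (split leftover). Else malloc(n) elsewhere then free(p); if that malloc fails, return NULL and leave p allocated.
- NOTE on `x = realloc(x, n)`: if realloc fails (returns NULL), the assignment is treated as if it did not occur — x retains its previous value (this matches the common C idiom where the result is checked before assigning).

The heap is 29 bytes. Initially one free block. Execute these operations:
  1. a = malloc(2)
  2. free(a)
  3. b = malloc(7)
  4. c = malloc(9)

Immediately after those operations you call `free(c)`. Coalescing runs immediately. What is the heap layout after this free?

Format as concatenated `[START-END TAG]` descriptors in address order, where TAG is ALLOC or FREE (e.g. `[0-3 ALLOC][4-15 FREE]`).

Op 1: a = malloc(2) -> a = 0; heap: [0-1 ALLOC][2-28 FREE]
Op 2: free(a) -> (freed a); heap: [0-28 FREE]
Op 3: b = malloc(7) -> b = 0; heap: [0-6 ALLOC][7-28 FREE]
Op 4: c = malloc(9) -> c = 7; heap: [0-6 ALLOC][7-15 ALLOC][16-28 FREE]
free(c): c = 7 -> block [7-15 ALLOC]; mark free, coalesce with adjacent free neighbors -> [0-6 ALLOC][7-28 FREE]

Answer: [0-6 ALLOC][7-28 FREE]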